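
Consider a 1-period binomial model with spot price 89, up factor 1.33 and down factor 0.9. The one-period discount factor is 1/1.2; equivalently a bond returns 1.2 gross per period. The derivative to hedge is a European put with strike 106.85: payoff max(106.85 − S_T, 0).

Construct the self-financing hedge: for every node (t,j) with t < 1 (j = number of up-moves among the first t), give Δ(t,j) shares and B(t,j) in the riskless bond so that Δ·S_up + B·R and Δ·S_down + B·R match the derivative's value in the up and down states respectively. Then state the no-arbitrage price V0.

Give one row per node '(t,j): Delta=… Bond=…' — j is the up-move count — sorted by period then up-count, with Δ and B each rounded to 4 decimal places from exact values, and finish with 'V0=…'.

(0,0): Delta=-0.6990 Bond=68.9486
V0=6.7393

Since d<R<u, set p* = (R−d)/(u−d) = 0.6977; price each node as the discounted p*-expectation of its children.
Terminal values V(1,·): V(1,0)=26.7500, V(1,1)=0.0000
  t=0,j=0: stock 89.0000 → up 118.3700 (V=0.0000), down 80.1000 (V=26.7500). Price 6.7393; hedge Δ=-0.6990, bond B=68.9486.
Root portfolio cost Δ·89+B reproduces V0=6.7393.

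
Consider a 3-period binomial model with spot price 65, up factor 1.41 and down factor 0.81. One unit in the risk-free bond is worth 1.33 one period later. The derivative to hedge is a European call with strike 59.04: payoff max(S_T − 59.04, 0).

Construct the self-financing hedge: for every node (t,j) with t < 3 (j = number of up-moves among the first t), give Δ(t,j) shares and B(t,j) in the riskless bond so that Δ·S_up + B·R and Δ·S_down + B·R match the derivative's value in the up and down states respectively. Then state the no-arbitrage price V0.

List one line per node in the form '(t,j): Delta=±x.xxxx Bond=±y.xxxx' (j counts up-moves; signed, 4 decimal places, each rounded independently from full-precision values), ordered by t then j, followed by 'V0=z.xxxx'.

Risk-neutral probability p* = (R−d)/(u−d) = (1.33−0.81)/(1.41−0.81) = 0.8667.
Terminal payoffs: V(3,0)=0.0000, V(3,1)=1.0916, V(3,2)=45.6335, V(3,3)=123.1694
  t=2,j=0: stock 42.6465 → up 60.1316 (V=1.0916), down 34.5437 (V=0.0000). Price 0.7113; hedge Δ=0.0427, bond B=-1.1080.
  t=2,j=1: stock 74.2365 → up 104.6735 (V=45.6335), down 60.1316 (V=1.0916). Price 29.8455; hedge Δ=1.0000, bond B=-44.3910.
  t=2,j=2: stock 129.2265 → up 182.2094 (V=123.1694), down 104.6735 (V=45.6335). Price 84.8355; hedge Δ=1.0000, bond B=-44.3910.
  t=1,j=0: stock 52.6500 → up 74.2365 (V=29.8455), down 42.6465 (V=0.7113). Price 19.5195; hedge Δ=0.9223, bond B=-29.0375.
  t=1,j=1: stock 91.6500 → up 129.2265 (V=84.8355), down 74.2365 (V=29.8455). Price 58.2733; hedge Δ=1.0000, bond B=-33.3767.
  t=0,j=0: stock 65.0000 → up 91.6500 (V=58.2733), down 52.6500 (V=19.5195). Price 39.9294; hedge Δ=0.9937, bond B=-24.6602.
Check: Δ(0,0)·S0 + B(0,0) = 39.9294 = V0.

(0,0): Delta=0.9937 Bond=-24.6602
(1,0): Delta=0.9223 Bond=-29.0375
(1,1): Delta=1.0000 Bond=-33.3767
(2,0): Delta=0.0427 Bond=-1.1080
(2,1): Delta=1.0000 Bond=-44.3910
(2,2): Delta=1.0000 Bond=-44.3910
V0=39.9294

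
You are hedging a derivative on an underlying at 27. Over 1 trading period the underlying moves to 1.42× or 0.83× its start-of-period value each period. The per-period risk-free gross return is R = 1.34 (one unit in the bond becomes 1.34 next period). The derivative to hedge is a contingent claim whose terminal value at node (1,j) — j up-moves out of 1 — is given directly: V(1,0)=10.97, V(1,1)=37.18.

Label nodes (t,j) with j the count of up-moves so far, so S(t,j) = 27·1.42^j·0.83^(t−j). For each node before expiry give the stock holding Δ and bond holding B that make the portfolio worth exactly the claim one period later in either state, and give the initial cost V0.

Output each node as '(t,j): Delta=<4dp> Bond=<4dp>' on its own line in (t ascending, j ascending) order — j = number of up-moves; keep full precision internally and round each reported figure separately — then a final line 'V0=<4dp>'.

The replicating-portfolio and risk-neutral prices coincide; use p* = (1.34−0.83)/(1.42−0.83) = 0.8644 for the latter.
At expiry t=1: V(1,0)=10.9700, V(1,1)=37.1800
  t=0,j=0: stock 27.0000 → up 38.3400 (V=37.1800), down 22.4100 (V=10.9700). Price 25.0941; hedge Δ=1.6453, bond B=-19.3296.
Self-financing check: at every node Δ·S+B equals the discounted successor values.

(0,0): Delta=1.6453 Bond=-19.3296
V0=25.0941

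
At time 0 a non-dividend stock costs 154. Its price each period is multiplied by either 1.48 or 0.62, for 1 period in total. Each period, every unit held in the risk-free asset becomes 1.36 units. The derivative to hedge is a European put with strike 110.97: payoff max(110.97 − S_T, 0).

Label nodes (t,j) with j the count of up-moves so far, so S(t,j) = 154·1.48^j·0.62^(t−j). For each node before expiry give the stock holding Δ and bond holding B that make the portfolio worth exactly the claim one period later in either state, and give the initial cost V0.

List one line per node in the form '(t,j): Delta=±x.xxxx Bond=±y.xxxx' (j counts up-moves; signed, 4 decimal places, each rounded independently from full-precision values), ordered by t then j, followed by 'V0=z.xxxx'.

(0,0): Delta=-0.1170 Bond=19.6009
V0=1.5893

Risk-neutral probability p* = (R−d)/(u−d) = (1.36−0.62)/(1.48−0.62) = 0.8605.
Terminal values V(1,·): V(1,0)=15.4900, V(1,1)=0.0000
Node (0,0) S=154.0000: V=(p*·0.0000+(1−p*)·15.4900)/1.36=1.5893; Δ=(0.0000−15.4900)/(227.9200−95.4800)=-0.1170; B=V−Δ·S=19.6009
The time-0 hedge costs 1.5893, which is the no-arbitrage price.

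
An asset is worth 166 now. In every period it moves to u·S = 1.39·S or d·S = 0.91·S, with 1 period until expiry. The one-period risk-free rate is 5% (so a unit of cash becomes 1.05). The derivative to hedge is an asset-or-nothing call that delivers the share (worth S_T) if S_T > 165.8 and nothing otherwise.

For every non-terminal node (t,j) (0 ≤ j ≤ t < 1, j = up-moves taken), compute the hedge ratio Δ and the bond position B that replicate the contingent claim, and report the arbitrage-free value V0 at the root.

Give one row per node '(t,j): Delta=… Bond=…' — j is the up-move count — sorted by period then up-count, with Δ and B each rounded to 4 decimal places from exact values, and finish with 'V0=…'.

Under the risk-neutral measure, an up-move has probability p* = (R−d)/(u−d) = 0.2917 and values discount at R = 1.05.
Payoff layer (t=1): V(1,0)=0.0000, V(1,1)=230.7400
  t=0,j=0: stock 166.0000 → up 230.7400 (V=230.7400), down 151.0600 (V=0.0000). Price 64.0944; hedge Δ=2.8958, bond B=-416.6139.
Root portfolio cost Δ·166+B reproduces V0=64.0944.

(0,0): Delta=2.8958 Bond=-416.6139
V0=64.0944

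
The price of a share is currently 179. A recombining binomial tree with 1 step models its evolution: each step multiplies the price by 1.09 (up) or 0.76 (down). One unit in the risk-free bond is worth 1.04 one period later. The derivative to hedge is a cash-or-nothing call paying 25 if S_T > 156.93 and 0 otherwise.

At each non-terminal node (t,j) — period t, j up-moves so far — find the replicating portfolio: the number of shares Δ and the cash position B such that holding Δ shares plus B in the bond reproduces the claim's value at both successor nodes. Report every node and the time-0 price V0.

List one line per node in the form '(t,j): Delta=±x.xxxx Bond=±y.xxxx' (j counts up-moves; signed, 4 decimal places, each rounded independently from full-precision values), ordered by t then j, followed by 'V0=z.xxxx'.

(0,0): Delta=0.4232 Bond=-55.3613
V0=20.3963

Since d<R<u, set p* = (R−d)/(u−d) = 0.8485; price each node as the discounted p*-expectation of its children.
Terminal values V(1,·): V(1,0)=0.0000, V(1,1)=25.0000
Node (0,0) S=179.0000: V=(p*·25.0000+(1−p*)·0.0000)/1.04=20.3963; Δ=(25.0000−0.0000)/(195.1100−136.0400)=0.4232; B=V−Δ·S=-55.3613
Root portfolio cost Δ·179+B reproduces V0=20.3963.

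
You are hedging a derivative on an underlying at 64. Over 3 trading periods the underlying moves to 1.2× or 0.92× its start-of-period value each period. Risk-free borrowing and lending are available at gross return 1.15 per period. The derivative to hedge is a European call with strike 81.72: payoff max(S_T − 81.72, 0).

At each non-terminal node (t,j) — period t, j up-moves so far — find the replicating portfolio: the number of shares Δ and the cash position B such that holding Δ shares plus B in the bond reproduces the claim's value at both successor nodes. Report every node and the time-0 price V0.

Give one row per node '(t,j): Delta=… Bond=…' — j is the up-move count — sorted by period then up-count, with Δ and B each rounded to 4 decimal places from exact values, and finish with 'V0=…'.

(0,0): Delta=0.7727 Bond=-38.1995
(1,0): Delta=0.1329 Bond=-6.2596
(1,1): Delta=0.8793 Bond=-52.1185
(2,0): Delta=0.0000 Bond=0.0000
(2,1): Delta=0.1550 Bond=-8.7634
(2,2): Delta=1.0000 Bond=-71.0609
V0=11.2509

Since d<R<u, set p* = (R−d)/(u−d) = 0.8214; price each node as the discounted p*-expectation of its children.
Terminal values V(3,·): V(3,0)=0.0000, V(3,1)=0.0000, V(3,2)=3.0672, V(3,3)=28.8720
Node (2,0) S=54.1696: V=(p*·0.0000+(1−p*)·0.0000)/1.15=0.0000; Δ=(0.0000−0.0000)/(65.0035−49.8360)=0.0000; B=V−Δ·S=0.0000
Node (2,1) S=70.6560: V=(p*·3.0672+(1−p*)·0.0000)/1.15=2.1909; Δ=(3.0672−0.0000)/(84.7872−65.0035)=0.1550; B=V−Δ·S=-8.7634
Node (2,2) S=92.1600: V=(p*·28.8720+(1−p*)·3.0672)/1.15=21.0991; Δ=(28.8720−3.0672)/(110.5920−84.7872)=1.0000; B=V−Δ·S=-71.0609
Node (1,0) S=58.8800: V=(p*·2.1909+(1−p*)·0.0000)/1.15=1.5649; Δ=(2.1909−0.0000)/(70.6560−54.1696)=0.1329; B=V−Δ·S=-6.2596
Node (1,1) S=76.8000: V=(p*·21.0991+(1−p*)·2.1909)/1.15=15.4110; Δ=(21.0991−2.1909)/(92.1600−70.6560)=0.8793; B=V−Δ·S=-52.1185
Node (0,0) S=64.0000: V=(p*·15.4110+(1−p*)·1.5649)/1.15=11.2509; Δ=(15.4110−1.5649)/(76.8000−58.8800)=0.7727; B=V−Δ·S=-38.1995
Self-financing check: at every node Δ·S+B equals the discounted successor values.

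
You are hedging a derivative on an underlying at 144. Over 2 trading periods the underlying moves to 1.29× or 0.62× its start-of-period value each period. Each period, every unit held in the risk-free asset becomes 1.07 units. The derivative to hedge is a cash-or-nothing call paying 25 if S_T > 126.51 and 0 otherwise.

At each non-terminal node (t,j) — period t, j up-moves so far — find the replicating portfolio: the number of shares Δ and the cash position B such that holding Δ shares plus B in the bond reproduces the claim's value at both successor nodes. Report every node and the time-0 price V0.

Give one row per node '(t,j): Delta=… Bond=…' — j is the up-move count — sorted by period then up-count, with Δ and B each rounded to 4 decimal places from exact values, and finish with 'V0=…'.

(0,0): Delta=0.1627 Bond=-13.5715
(1,0): Delta=0.0000 Bond=0.0000
(1,1): Delta=0.2009 Bond=-21.6209
V0=9.8503

Since d<R<u, set p* = (R−d)/(u−d) = 0.6716; price each node as the discounted p*-expectation of its children.
Terminal values V(2,·): V(2,0)=0.0000, V(2,1)=0.0000, V(2,2)=25.0000
Node (1,0) S=89.2800: V=(p*·0.0000+(1−p*)·0.0000)/1.07=0.0000; Δ=(0.0000−0.0000)/(115.1712−55.3536)=0.0000; B=V−Δ·S=0.0000
Node (1,1) S=185.7600: V=(p*·25.0000+(1−p*)·0.0000)/1.07=15.6926; Δ=(25.0000−0.0000)/(239.6304−115.1712)=0.2009; B=V−Δ·S=-21.6209
Node (0,0) S=144.0000: V=(p*·15.6926+(1−p*)·0.0000)/1.07=9.8503; Δ=(15.6926−0.0000)/(185.7600−89.2800)=0.1627; B=V−Δ·S=-13.5715
Self-financing check: at every node Δ·S+B equals the discounted successor values.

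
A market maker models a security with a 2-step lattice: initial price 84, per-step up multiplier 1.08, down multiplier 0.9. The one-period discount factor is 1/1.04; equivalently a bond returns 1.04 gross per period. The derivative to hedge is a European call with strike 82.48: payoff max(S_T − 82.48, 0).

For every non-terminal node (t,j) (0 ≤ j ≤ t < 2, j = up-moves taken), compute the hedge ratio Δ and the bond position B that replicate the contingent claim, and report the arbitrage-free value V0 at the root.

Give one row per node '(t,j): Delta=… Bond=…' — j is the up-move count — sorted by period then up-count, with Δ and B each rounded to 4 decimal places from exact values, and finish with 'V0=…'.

Risk-neutral probability p* = (R−d)/(u−d) = (1.04−0.9)/(1.08−0.9) = 0.7778.
Terminal payoffs: V(2,0)=0.0000, V(2,1)=0.0000, V(2,2)=15.4976
(1,0): S=75.6000. Δ = (V_up−V_dn)/(S_up−S_dn) = (0.0000−0.0000)/(81.6480−68.0400) = 0.0000. V = [p*·0.0000 + (1−p*)·0.0000]/1.04 = 0.0000. B = V − Δ·S = 0.0000.
(1,1): S=90.7200. Δ = (V_up−V_dn)/(S_up−S_dn) = (15.4976−0.0000)/(97.9776−81.6480) = 0.9490. V = [p*·15.4976 + (1−p*)·0.0000]/1.04 = 11.5901. B = V − Δ·S = -74.5077.
(0,0): S=84.0000. Δ = (V_up−V_dn)/(S_up−S_dn) = (11.5901−0.0000)/(90.7200−75.6000) = 0.7665. V = [p*·11.5901 + (1−p*)·0.0000]/1.04 = 8.6678. B = V − Δ·S = -55.7216.
Self-financing check: at every node Δ·S+B equals the discounted successor values.

(0,0): Delta=0.7665 Bond=-55.7216
(1,0): Delta=0.0000 Bond=0.0000
(1,1): Delta=0.9490 Bond=-74.5077
V0=8.6678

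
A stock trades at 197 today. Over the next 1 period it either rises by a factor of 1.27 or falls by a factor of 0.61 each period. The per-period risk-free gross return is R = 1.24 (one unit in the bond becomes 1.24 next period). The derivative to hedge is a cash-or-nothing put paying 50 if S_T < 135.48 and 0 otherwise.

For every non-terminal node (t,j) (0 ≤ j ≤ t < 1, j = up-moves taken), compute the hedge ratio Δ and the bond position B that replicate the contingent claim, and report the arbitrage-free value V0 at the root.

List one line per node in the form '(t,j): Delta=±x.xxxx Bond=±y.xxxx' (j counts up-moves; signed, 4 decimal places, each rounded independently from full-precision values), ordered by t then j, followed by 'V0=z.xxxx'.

(0,0): Delta=-0.3846 Bond=77.5904
V0=1.8328

Under the risk-neutral measure, an up-move has probability p* = (R−d)/(u−d) = 0.9545 and values discount at R = 1.24.
Terminal values V(1,·): V(1,0)=50.0000, V(1,1)=0.0000
Node (0,0) S=197.0000: V=(p*·0.0000+(1−p*)·50.0000)/1.24=1.8328; Δ=(0.0000−50.0000)/(250.1900−120.1700)=-0.3846; B=V−Δ·S=77.5904
Self-financing check: at every node Δ·S+B equals the discounted successor values.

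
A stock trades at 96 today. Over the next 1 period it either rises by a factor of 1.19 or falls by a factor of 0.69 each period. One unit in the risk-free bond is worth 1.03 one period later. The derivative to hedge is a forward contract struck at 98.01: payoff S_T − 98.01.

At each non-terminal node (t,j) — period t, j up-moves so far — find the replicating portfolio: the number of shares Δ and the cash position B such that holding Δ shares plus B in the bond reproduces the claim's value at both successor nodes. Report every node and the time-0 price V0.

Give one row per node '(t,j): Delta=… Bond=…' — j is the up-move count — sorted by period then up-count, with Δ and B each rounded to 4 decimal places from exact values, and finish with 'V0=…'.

No-arbitrage ⇒ martingale measure with p* = (R−d)/(u−d) = 0.6800.
Terminal values V(1,·): V(1,0)=-31.7700, V(1,1)=16.2300
(0,0): S=96.0000. Δ = (V_up−V_dn)/(S_up−S_dn) = (16.2300−-31.7700)/(114.2400−66.2400) = 1.0000. V = [p*·16.2300 + (1−p*)·-31.7700]/1.03 = 0.8447. B = V − Δ·S = -95.1553.
The time-0 hedge costs 0.8447, which is the no-arbitrage price.

(0,0): Delta=1.0000 Bond=-95.1553
V0=0.8447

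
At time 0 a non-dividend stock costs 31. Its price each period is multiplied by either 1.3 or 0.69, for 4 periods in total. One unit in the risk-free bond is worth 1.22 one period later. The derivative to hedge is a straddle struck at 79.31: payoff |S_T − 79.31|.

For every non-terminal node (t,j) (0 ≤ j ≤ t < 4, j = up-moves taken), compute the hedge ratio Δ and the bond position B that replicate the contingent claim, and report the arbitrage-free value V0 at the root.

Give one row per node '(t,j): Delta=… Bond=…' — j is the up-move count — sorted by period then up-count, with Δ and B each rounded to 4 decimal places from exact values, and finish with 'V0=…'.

No-arbitrage ⇒ martingale measure with p* = (R−d)/(u−d) = 0.8689.
Terminal payoffs: V(4,0)=72.2832, V(4,1)=66.0711, V(4,2)=54.3671, V(4,3)=32.3162, V(4,4)=9.2291
Node (3,0) S=10.1838: V=(p*·66.0711+(1−p*)·72.2832)/1.22=54.8244; Δ=(66.0711−72.2832)/(13.2389−7.0268)=-1.0000; B=V−Δ·S=65.0082
Node (3,1) S=19.1868: V=(p*·54.3671+(1−p*)·66.0711)/1.22=45.8214; Δ=(54.3671−66.0711)/(24.9429−13.2389)=-1.0000; B=V−Δ·S=65.0082
Node (3,2) S=36.1491: V=(p*·32.3162+(1−p*)·54.3671)/1.22=28.8591; Δ=(32.3162−54.3671)/(46.9938−24.9429)=-1.0000; B=V−Δ·S=65.0082
Node (3,3) S=68.1070: V=(p*·9.2291+(1−p*)·32.3162)/1.22=10.0466; Δ=(9.2291−32.3162)/(88.5391−46.9938)=-0.5557; B=V−Δ·S=47.8943
Node (2,0) S=14.7591: V=(p*·45.8214+(1−p*)·54.8244)/1.22=38.5263; Δ=(45.8214−54.8244)/(19.1868−10.1838)=-1.0000; B=V−Δ·S=53.2854
Node (2,1) S=27.8070: V=(p*·28.8591+(1−p*)·45.8214)/1.22=25.4784; Δ=(28.8591−45.8214)/(36.1491−19.1868)=-1.0000; B=V−Δ·S=53.2854
Node (2,2) S=52.3900: V=(p*·10.0466+(1−p*)·28.8591)/1.22=10.2573; Δ=(10.0466−28.8591)/(68.1070−36.1491)=-0.5887; B=V−Δ·S=41.0973
Node (1,0) S=21.3900: V=(p*·25.4784+(1−p*)·38.5263)/1.22=22.2866; Δ=(25.4784−38.5263)/(27.8070−14.7591)=-1.0000; B=V−Δ·S=43.6766
Node (1,1) S=40.3000: V=(p*·10.2573+(1−p*)·25.4784)/1.22=10.0438; Δ=(10.2573−25.4784)/(52.3900−27.8070)=-0.6192; B=V−Δ·S=34.9965
Node (0,0) S=31.0000: V=(p*·10.0438+(1−p*)·22.2866)/1.22=9.5487; Δ=(10.0438−22.2866)/(40.3000−21.3900)=-0.6474; B=V−Δ·S=29.6188
Self-financing check: at every node Δ·S+B equals the discounted successor values.

(0,0): Delta=-0.6474 Bond=29.6188
(1,0): Delta=-1.0000 Bond=43.6766
(1,1): Delta=-0.6192 Bond=34.9965
(2,0): Delta=-1.0000 Bond=53.2854
(2,1): Delta=-1.0000 Bond=53.2854
(2,2): Delta=-0.5887 Bond=41.0973
(3,0): Delta=-1.0000 Bond=65.0082
(3,1): Delta=-1.0000 Bond=65.0082
(3,2): Delta=-1.0000 Bond=65.0082
(3,3): Delta=-0.5557 Bond=47.8943
V0=9.5487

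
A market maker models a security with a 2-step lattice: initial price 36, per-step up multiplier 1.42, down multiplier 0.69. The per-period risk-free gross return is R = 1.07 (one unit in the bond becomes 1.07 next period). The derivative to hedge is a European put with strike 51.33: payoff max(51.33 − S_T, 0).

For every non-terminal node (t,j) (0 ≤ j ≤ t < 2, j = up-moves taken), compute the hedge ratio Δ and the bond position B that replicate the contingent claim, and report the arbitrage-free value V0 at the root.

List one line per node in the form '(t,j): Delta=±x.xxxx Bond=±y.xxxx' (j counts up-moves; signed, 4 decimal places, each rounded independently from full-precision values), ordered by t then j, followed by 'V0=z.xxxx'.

Under the risk-neutral measure, an up-move has probability p* = (R−d)/(u−d) = 0.5205 and values discount at R = 1.07.
Terminal payoffs: V(2,0)=34.1904, V(2,1)=16.0572, V(2,2)=0.0000
  t=1,j=0: stock 24.8400 → up 35.2728 (V=16.0572), down 17.1396 (V=34.1904). Price 23.1320; hedge Δ=-1.0000, bond B=47.9720.
  t=1,j=1: stock 51.1200 → up 72.5904 (V=0.0000), down 35.2728 (V=16.0572). Price 7.1950; hedge Δ=-0.4303, bond B=29.1912.
  t=0,j=0: stock 36.0000 → up 51.1200 (V=7.1950), down 24.8400 (V=23.1320). Price 13.8654; hedge Δ=-0.6064, bond B=35.6969.
Root portfolio cost Δ·36+B reproduces V0=13.8654.

(0,0): Delta=-0.6064 Bond=35.6969
(1,0): Delta=-1.0000 Bond=47.9720
(1,1): Delta=-0.4303 Bond=29.1912
V0=13.8654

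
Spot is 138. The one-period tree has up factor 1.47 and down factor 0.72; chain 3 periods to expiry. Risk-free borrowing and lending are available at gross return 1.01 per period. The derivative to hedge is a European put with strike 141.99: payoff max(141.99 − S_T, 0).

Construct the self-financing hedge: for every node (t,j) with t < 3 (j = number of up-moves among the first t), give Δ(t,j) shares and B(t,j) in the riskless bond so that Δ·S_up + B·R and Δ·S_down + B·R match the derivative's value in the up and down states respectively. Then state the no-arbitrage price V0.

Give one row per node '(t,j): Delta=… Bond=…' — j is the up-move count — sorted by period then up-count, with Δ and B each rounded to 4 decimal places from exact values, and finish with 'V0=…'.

(0,0): Delta=-0.3566 Bond=85.0723
(1,0): Delta=-0.6264 Bond=112.7315
(1,1): Delta=-0.1470 Bond=43.3991
(2,0): Delta=-1.0000 Bond=140.5842
(2,1): Delta=-0.3362 Bond=71.4670
(2,2): Delta=0.0000 Bond=0.0000
V0=35.8598

Since d<R<u, set p* = (R−d)/(u−d) = 0.3867; price each node as the discounted p*-expectation of its children.
Payoff layer (t=3): V(3,0)=90.4818, V(3,1)=36.8274, V(3,2)=0.0000, V(3,3)=0.0000
(2,0): S=71.5392. Δ = (V_up−V_dn)/(S_up−S_dn) = (36.8274−90.4818)/(105.1626−51.5082) = -1.0000. V = [p*·36.8274 + (1−p*)·90.4818]/1.01 = 69.0450. B = V − Δ·S = 140.5842.
(2,1): S=146.0592. Δ = (V_up−V_dn)/(S_up−S_dn) = (0.0000−36.8274)/(214.7070−105.1626) = -0.3362. V = [p*·0.0000 + (1−p*)·36.8274]/1.01 = 22.3638. B = V − Δ·S = 71.4670.
(2,2): S=298.2042. Δ = (V_up−V_dn)/(S_up−S_dn) = (0.0000−0.0000)/(438.3602−214.7070) = 0.0000. V = [p*·0.0000 + (1−p*)·0.0000]/1.01 = 0.0000. B = V − Δ·S = 0.0000.
(1,0): S=99.3600. Δ = (V_up−V_dn)/(S_up−S_dn) = (22.3638−69.0450)/(146.0592−71.5392) = -0.6264. V = [p*·22.3638 + (1−p*)·69.0450]/1.01 = 50.4900. B = V − Δ·S = 112.7315.
(1,1): S=202.8600. Δ = (V_up−V_dn)/(S_up−S_dn) = (0.0000−22.3638)/(298.2042−146.0592) = -0.1470. V = [p*·0.0000 + (1−p*)·22.3638]/1.01 = 13.5807. B = V − Δ·S = 43.3991.
(0,0): S=138.0000. Δ = (V_up−V_dn)/(S_up−S_dn) = (13.5807−50.4900)/(202.8600−99.3600) = -0.3566. V = [p*·13.5807 + (1−p*)·50.4900]/1.01 = 35.8598. B = V − Δ·S = 85.0723.
Self-financing check: at every node Δ·S+B equals the discounted successor values.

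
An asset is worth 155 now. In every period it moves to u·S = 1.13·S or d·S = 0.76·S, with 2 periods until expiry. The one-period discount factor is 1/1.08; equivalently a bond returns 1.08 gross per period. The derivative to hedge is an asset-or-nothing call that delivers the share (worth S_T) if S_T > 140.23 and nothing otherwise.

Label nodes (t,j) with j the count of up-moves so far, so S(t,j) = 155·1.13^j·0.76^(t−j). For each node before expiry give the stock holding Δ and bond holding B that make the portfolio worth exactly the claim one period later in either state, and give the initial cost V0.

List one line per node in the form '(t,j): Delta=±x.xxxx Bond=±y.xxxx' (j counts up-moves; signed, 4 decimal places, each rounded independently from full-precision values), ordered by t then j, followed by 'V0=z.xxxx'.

Risk-neutral probability p* = (R−d)/(u−d) = (1.08−0.76)/(1.13−0.76) = 0.8649.
Terminal values V(2,·): V(2,0)=0.0000, V(2,1)=0.0000, V(2,2)=197.9195
(1,0): S=117.8000. Δ = (V_up−V_dn)/(S_up−S_dn) = (0.0000−0.0000)/(133.1140−89.5280) = 0.0000. V = [p*·0.0000 + (1−p*)·0.0000]/1.08 = 0.0000. B = V − Δ·S = 0.0000.
(1,1): S=175.1500. Δ = (V_up−V_dn)/(S_up−S_dn) = (197.9195−0.0000)/(197.9195−133.1140) = 3.0541. V = [p*·197.9195 + (1−p*)·0.0000]/1.08 = 158.4941. B = V − Δ·S = -376.4235.
(0,0): S=155.0000. Δ = (V_up−V_dn)/(S_up−S_dn) = (158.4941−0.0000)/(175.1500−117.8000) = 2.7636. V = [p*·158.4941 + (1−p*)·0.0000]/1.08 = 126.9222. B = V − Δ·S = -301.4402.
Self-financing check: at every node Δ·S+B equals the discounted successor values.

(0,0): Delta=2.7636 Bond=-301.4402
(1,0): Delta=0.0000 Bond=0.0000
(1,1): Delta=3.0541 Bond=-376.4235
V0=126.9222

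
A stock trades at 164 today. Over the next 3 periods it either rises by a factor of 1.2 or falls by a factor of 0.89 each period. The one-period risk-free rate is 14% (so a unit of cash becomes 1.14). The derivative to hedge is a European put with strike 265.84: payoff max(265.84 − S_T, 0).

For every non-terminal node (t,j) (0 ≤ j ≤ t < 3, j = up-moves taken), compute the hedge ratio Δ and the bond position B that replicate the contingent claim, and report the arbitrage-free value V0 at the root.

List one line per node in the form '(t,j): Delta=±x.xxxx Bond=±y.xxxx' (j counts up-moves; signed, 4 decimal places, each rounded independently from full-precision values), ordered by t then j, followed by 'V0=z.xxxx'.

Since d<R<u, set p* = (R−d)/(u−d) = 0.8065; price each node as the discounted p*-expectation of its children.
Terminal payoffs: V(3,0)=150.2251, V(3,1)=109.9547, V(3,2)=55.6576, V(3,3)=0.0000
  t=2,j=0: stock 129.9044 → up 155.8853 (V=109.9547), down 115.6149 (V=150.2251). Price 103.2886; hedge Δ=-1.0000, bond B=233.1930.
  t=2,j=1: stock 175.1520 → up 210.1824 (V=55.6576), down 155.8853 (V=109.9547). Price 58.0410; hedge Δ=-1.0000, bond B=233.1930.
  t=2,j=2: stock 236.1600 → up 283.3920 (V=0.0000), down 210.1824 (V=55.6576). Price 9.4495; hedge Δ=-0.7603, bond B=188.9902.
  t=1,j=0: stock 145.9600 → up 175.1520 (V=58.0410), down 129.9044 (V=103.2886). Price 58.5952; hedge Δ=-1.0000, bond B=204.5552.
  t=1,j=1: stock 196.8000 → up 236.1600 (V=9.4495), down 175.1520 (V=58.0410). Price 16.5389; hedge Δ=-0.7965, bond B=173.2856.
  t=0,j=0: stock 164.0000 → up 196.8000 (V=16.5389), down 145.9600 (V=58.5952). Price 21.6481; hedge Δ=-0.8272, bond B=157.3138.
The time-0 hedge costs 21.6481, which is the no-arbitrage price.

(0,0): Delta=-0.8272 Bond=157.3138
(1,0): Delta=-1.0000 Bond=204.5552
(1,1): Delta=-0.7965 Bond=173.2856
(2,0): Delta=-1.0000 Bond=233.1930
(2,1): Delta=-1.0000 Bond=233.1930
(2,2): Delta=-0.7603 Bond=188.9902
V0=21.6481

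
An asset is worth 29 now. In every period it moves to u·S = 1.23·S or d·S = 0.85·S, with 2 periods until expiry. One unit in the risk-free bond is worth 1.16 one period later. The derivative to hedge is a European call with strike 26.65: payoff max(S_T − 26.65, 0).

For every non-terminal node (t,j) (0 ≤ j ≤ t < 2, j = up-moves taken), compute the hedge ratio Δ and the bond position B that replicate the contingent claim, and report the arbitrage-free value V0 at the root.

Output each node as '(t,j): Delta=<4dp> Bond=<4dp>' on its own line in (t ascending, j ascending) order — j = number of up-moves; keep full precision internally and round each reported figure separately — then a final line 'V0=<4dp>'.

Risk-neutral probability p* = (R−d)/(u−d) = (1.16−0.85)/(1.23−0.85) = 0.8158.
Terminal payoffs: V(2,0)=0.0000, V(2,1)=3.6695, V(2,2)=17.2241
Node (1,0) S=24.6500: V=(p*·3.6695+(1−p*)·0.0000)/1.16=2.5806; Δ=(3.6695−0.0000)/(30.3195−20.9525)=0.3917; B=V−Δ·S=-7.0759
Node (1,1) S=35.6700: V=(p*·17.2241+(1−p*)·3.6695)/1.16=12.6959; Δ=(17.2241−3.6695)/(43.8741−30.3195)=1.0000; B=V−Δ·S=-22.9741
Node (0,0) S=29.0000: V=(p*·12.6959+(1−p*)·2.5806)/1.16=9.3384; Δ=(12.6959−2.5806)/(35.6700−24.6500)=0.9179; B=V−Δ·S=-17.2806
Each (Δ,B) replicates both successor values, so the strategy is self-financing and V0 is arbitrage-free.

(0,0): Delta=0.9179 Bond=-17.2806
(1,0): Delta=0.3917 Bond=-7.0759
(1,1): Delta=1.0000 Bond=-22.9741
V0=9.3384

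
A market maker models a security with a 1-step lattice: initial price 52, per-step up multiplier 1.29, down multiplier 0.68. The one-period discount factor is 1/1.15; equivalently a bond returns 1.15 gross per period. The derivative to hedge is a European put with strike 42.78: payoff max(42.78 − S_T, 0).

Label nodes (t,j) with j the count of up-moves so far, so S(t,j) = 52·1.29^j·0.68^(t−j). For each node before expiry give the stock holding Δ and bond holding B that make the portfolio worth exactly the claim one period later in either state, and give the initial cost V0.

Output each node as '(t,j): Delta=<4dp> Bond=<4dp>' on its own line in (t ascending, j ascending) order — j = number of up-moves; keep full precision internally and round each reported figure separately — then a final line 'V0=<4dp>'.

Under the risk-neutral measure, an up-move has probability p* = (R−d)/(u−d) = 0.7705 and values discount at R = 1.15.
At expiry t=1: V(1,0)=7.4200, V(1,1)=0.0000
  t=0,j=0: stock 52.0000 → up 67.0800 (V=0.0000), down 35.3600 (V=7.4200). Price 1.4808; hedge Δ=-0.2339, bond B=13.6448.
The time-0 hedge costs 1.4808, which is the no-arbitrage price.

(0,0): Delta=-0.2339 Bond=13.6448
V0=1.4808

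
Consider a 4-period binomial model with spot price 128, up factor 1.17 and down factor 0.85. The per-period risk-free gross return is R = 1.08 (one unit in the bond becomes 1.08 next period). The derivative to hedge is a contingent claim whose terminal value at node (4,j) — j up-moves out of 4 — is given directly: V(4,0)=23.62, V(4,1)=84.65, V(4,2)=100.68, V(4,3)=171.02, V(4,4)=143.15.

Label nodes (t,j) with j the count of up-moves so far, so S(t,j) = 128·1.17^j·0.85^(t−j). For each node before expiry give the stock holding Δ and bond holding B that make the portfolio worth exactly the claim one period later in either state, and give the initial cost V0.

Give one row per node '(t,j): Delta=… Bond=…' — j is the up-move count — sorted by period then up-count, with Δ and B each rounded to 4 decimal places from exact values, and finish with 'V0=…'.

(0,0): Delta=0.4730 Bond=42.2844
(1,0): Delta=1.1733 Bond=-30.5281
(1,1): Delta=0.2739 Bond=75.4827
(2,0): Delta=0.8975 Bond=-7.4696
(2,1): Delta=1.2517 Bond=-42.9490
(2,2): Delta=-0.0041 Bond=130.2270
(3,0): Delta=2.4262 Bond=-128.2323
(3,1): Delta=0.4630 Bond=38.9540
(3,2): Delta=1.4759 Bond=-79.7784
(3,3): Delta=-0.4248 Bond=226.8979
V0=102.8228

No-arbitrage ⇒ martingale measure with p* = (R−d)/(u−d) = 0.7188.
Terminal values V(4,·): V(4,0)=23.6200, V(4,1)=84.6500, V(4,2)=100.6800, V(4,3)=171.0200, V(4,4)=143.1500
(3,0): S=78.6080. Δ = (V_up−V_dn)/(S_up−S_dn) = (84.6500−23.6200)/(91.9714−66.8168) = 2.4262. V = [p*·84.6500 + (1−p*)·23.6200]/1.08 = 62.4864. B = V − Δ·S = -128.2323.
(3,1): S=108.2016. Δ = (V_up−V_dn)/(S_up−S_dn) = (100.6800−84.6500)/(126.5959−91.9714) = 0.4630. V = [p*·100.6800 + (1−p*)·84.6500]/1.08 = 89.0477. B = V − Δ·S = 38.9540.
(3,2): S=148.9363. Δ = (V_up−V_dn)/(S_up−S_dn) = (171.0200−100.6800)/(174.2555−126.5959) = 1.4759. V = [p*·171.0200 + (1−p*)·100.6800]/1.08 = 140.0341. B = V − Δ·S = -79.7784.
(3,3): S=205.0065. Δ = (V_up−V_dn)/(S_up−S_dn) = (143.1500−171.0200)/(239.8576−174.2555) = -0.4248. V = [p*·143.1500 + (1−p*)·171.0200]/1.08 = 139.8041. B = V − Δ·S = 226.8979.
(2,0): S=92.4800. Δ = (V_up−V_dn)/(S_up−S_dn) = (89.0477−62.4864)/(108.2016−78.6080) = 0.8975. V = [p*·89.0477 + (1−p*)·62.4864]/1.08 = 75.5346. B = V − Δ·S = -7.4696.
(2,1): S=127.2960. Δ = (V_up−V_dn)/(S_up−S_dn) = (140.0341−89.0477)/(148.9363−108.2016) = 1.2517. V = [p*·140.0341 + (1−p*)·89.0477]/1.08 = 116.3835. B = V − Δ·S = -42.9490.
(2,2): S=175.2192. Δ = (V_up−V_dn)/(S_up−S_dn) = (139.8041−140.0341)/(205.0065−148.9363) = -0.0041. V = [p*·139.8041 + (1−p*)·140.0341]/1.08 = 129.5082. B = V − Δ·S = 130.2270.
(1,0): S=108.8000. Δ = (V_up−V_dn)/(S_up−S_dn) = (116.3835−75.5346)/(127.2960−92.4800) = 1.1733. V = [p*·116.3835 + (1−p*)·75.5346]/1.08 = 97.1248. B = V − Δ·S = -30.5281.
(1,1): S=149.7600. Δ = (V_up−V_dn)/(S_up−S_dn) = (129.5082−116.3835)/(175.2192−127.2960) = 0.2739. V = [p*·129.5082 + (1−p*)·116.3835]/1.08 = 116.4971. B = V − Δ·S = 75.4827.
(0,0): S=128.0000. Δ = (V_up−V_dn)/(S_up−S_dn) = (116.4971−97.1248)/(149.7600−108.8000) = 0.4730. V = [p*·116.4971 + (1−p*)·97.1248]/1.08 = 102.8228. B = V − Δ·S = 42.2844.
Each (Δ,B) replicates both successor values, so the strategy is self-financing and V0 is arbitrage-free.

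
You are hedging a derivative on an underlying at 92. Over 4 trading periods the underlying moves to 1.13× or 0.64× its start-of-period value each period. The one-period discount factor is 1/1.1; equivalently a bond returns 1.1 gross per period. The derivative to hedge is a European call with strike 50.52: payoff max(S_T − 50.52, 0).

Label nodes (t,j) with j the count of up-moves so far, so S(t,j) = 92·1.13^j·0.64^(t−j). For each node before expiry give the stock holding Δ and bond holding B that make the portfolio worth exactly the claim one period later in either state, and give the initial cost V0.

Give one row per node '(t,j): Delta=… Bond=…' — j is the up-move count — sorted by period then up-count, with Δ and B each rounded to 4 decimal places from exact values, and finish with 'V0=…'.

No-arbitrage ⇒ martingale measure with p* = (R−d)/(u−d) = 0.9388.
At expiry t=4: V(4,0)=0.0000, V(4,1)=0.0000, V(4,2)=0.0000, V(4,3)=34.4378, V(4,4)=99.4836
(3,0): S=24.1172. Δ = (V_up−V_dn)/(S_up−S_dn) = (0.0000−0.0000)/(27.2525−15.4350) = 0.0000. V = [p*·0.0000 + (1−p*)·0.0000]/1.1 = 0.0000. B = V − Δ·S = 0.0000.
(3,1): S=42.5820. Δ = (V_up−V_dn)/(S_up−S_dn) = (0.0000−0.0000)/(48.1177−27.2525) = 0.0000. V = [p*·0.0000 + (1−p*)·0.0000]/1.1 = 0.0000. B = V − Δ·S = 0.0000.
(3,2): S=75.1839. Δ = (V_up−V_dn)/(S_up−S_dn) = (34.4378−0.0000)/(84.9578−48.1177) = 0.9348. V = [p*·34.4378 + (1−p*)·0.0000]/1.1 = 29.3903. B = V − Δ·S = -40.8909.
(3,3): S=132.7465. Δ = (V_up−V_dn)/(S_up−S_dn) = (99.4836−34.4378)/(150.0036−84.9578) = 1.0000. V = [p*·99.4836 + (1−p*)·34.4378]/1.1 = 86.8193. B = V − Δ·S = -45.9273.
(2,0): S=37.6832. Δ = (V_up−V_dn)/(S_up−S_dn) = (0.0000−0.0000)/(42.5820−24.1172) = 0.0000. V = [p*·0.0000 + (1−p*)·0.0000]/1.1 = 0.0000. B = V − Δ·S = 0.0000.
(2,1): S=66.5344. Δ = (V_up−V_dn)/(S_up−S_dn) = (29.3903−0.0000)/(75.1839−42.5820) = 0.9015. V = [p*·29.3903 + (1−p*)·0.0000]/1.1 = 25.0826. B = V − Δ·S = -34.8976.
(2,2): S=117.4748. Δ = (V_up−V_dn)/(S_up−S_dn) = (86.8193−29.3903)/(132.7465−75.1839) = 0.9977. V = [p*·86.8193 + (1−p*)·29.3903]/1.1 = 75.7302. B = V − Δ·S = -41.4717.
(1,0): S=58.8800. Δ = (V_up−V_dn)/(S_up−S_dn) = (25.0826−0.0000)/(66.5344−37.6832) = 0.8694. V = [p*·25.0826 + (1−p*)·0.0000]/1.1 = 21.4063. B = V − Δ·S = -29.7827.
(1,1): S=103.9600. Δ = (V_up−V_dn)/(S_up−S_dn) = (75.7302−25.0826)/(117.4748−66.5344) = 0.9943. V = [p*·75.7302 + (1−p*)·25.0826]/1.1 = 66.0266. B = V − Δ·S = -37.3357.
(0,0): S=92.0000. Δ = (V_up−V_dn)/(S_up−S_dn) = (66.0266−21.4063)/(103.9600−58.8800) = 0.9898. V = [p*·66.0266 + (1−p*)·21.4063]/1.1 = 57.5407. B = V − Δ·S = -33.5211.
Root portfolio cost Δ·92+B reproduces V0=57.5407.

(0,0): Delta=0.9898 Bond=-33.5211
(1,0): Delta=0.8694 Bond=-29.7827
(1,1): Delta=0.9943 Bond=-37.3357
(2,0): Delta=0.0000 Bond=0.0000
(2,1): Delta=0.9015 Bond=-34.8976
(2,2): Delta=0.9977 Bond=-41.4717
(3,0): Delta=0.0000 Bond=0.0000
(3,1): Delta=0.0000 Bond=0.0000
(3,2): Delta=0.9348 Bond=-40.8909
(3,3): Delta=1.0000 Bond=-45.9273
V0=57.5407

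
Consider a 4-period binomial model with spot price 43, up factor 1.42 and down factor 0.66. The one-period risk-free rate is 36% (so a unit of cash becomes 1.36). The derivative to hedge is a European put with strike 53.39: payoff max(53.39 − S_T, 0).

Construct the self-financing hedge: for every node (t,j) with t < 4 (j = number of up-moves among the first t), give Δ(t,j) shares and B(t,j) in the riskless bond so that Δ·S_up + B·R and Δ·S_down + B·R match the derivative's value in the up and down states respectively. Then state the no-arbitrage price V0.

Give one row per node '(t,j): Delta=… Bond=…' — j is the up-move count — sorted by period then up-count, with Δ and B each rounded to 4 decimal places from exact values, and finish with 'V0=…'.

(0,0): Delta=-0.0425 Bond=1.9907
(1,0): Delta=-0.4073 Bond=13.0623
(1,1): Delta=-0.0279 Bond=1.8197
(2,0): Delta=-1.0000 Bond=28.8657
(2,1): Delta=-0.3837 Bond=16.8132
(2,2): Delta=-0.0138 Bond=1.2458
(3,0): Delta=-1.0000 Bond=39.2574
(3,1): Delta=-1.0000 Bond=39.2574
(3,2): Delta=-0.3592 Bond=21.4610
(3,3): Delta=0.0000 Bond=0.0000
V0=0.1644

The replicating-portfolio and risk-neutral prices coincide; use p* = (1.36−0.66)/(1.42−0.66) = 0.9211 for the latter.
Terminal payoffs: V(4,0)=45.2309, V(4,1)=35.8355, V(4,2)=15.6212, V(4,3)=0.0000, V(4,4)=0.0000
Node (3,0) S=12.3623: V=(p*·35.8355+(1−p*)·45.2309)/1.36=26.8950; Δ=(35.8355−45.2309)/(17.5545−8.1591)=-1.0000; B=V−Δ·S=39.2574
Node (3,1) S=26.5977: V=(p*·15.6212+(1−p*)·35.8355)/1.36=12.6596; Δ=(15.6212−35.8355)/(37.7688−17.5545)=-1.0000; B=V−Δ·S=39.2574
Node (3,2) S=57.2254: V=(p*·0.0000+(1−p*)·15.6212)/1.36=0.9068; Δ=(0.0000−15.6212)/(81.2601−37.7688)=-0.3592; B=V−Δ·S=21.4610
Node (3,3) S=123.1214: V=(p*·0.0000+(1−p*)·0.0000)/1.36=0.0000; Δ=(0.0000−0.0000)/(174.8324−81.2601)=0.0000; B=V−Δ·S=0.0000
Node (2,0) S=18.7308: V=(p*·12.6596+(1−p*)·26.8950)/1.36=10.1349; Δ=(12.6596−26.8950)/(26.5977−12.3623)=-1.0000; B=V−Δ·S=28.8657
Node (2,1) S=40.2996: V=(p*·0.9068+(1−p*)·12.6596)/1.36=1.3490; Δ=(0.9068−12.6596)/(57.2254−26.5977)=-0.3837; B=V−Δ·S=16.8132
Node (2,2) S=86.7052: V=(p*·0.0000+(1−p*)·0.9068)/1.36=0.0526; Δ=(0.0000−0.9068)/(123.1214−57.2254)=-0.0138; B=V−Δ·S=1.2458
Node (1,0) S=28.3800: V=(p*·1.3490+(1−p*)·10.1349)/1.36=1.5019; Δ=(1.3490−10.1349)/(40.2996−18.7308)=-0.4073; B=V−Δ·S=13.0623
Node (1,1) S=61.0600: V=(p*·0.0526+(1−p*)·1.3490)/1.36=0.1140; Δ=(0.0526−1.3490)/(86.7052−40.2996)=-0.0279; B=V−Δ·S=1.8197
Node (0,0) S=43.0000: V=(p*·0.1140+(1−p*)·1.5019)/1.36=0.1644; Δ=(0.1140−1.5019)/(61.0600−28.3800)=-0.0425; B=V−Δ·S=1.9907
Root portfolio cost Δ·43+B reproduces V0=0.1644.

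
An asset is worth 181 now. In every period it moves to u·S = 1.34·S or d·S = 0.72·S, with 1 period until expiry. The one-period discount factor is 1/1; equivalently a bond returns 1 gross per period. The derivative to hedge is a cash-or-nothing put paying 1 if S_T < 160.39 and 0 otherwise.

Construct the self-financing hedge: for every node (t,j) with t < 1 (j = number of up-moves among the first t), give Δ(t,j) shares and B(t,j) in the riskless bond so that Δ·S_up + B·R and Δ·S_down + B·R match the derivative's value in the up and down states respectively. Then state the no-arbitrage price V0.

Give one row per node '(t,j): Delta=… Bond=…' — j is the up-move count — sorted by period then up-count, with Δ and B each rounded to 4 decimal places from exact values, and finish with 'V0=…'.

(0,0): Delta=-0.0089 Bond=2.1613
V0=0.5484

Since d<R<u, set p* = (R−d)/(u−d) = 0.4516; price each node as the discounted p*-expectation of its children.
Terminal payoffs: V(1,0)=1.0000, V(1,1)=0.0000
(0,0): S=181.0000. Δ = (V_up−V_dn)/(S_up−S_dn) = (0.0000−1.0000)/(242.5400−130.3200) = -0.0089. V = [p*·0.0000 + (1−p*)·1.0000]/1 = 0.5484. B = V − Δ·S = 2.1613.
Self-financing check: at every node Δ·S+B equals the discounted successor values.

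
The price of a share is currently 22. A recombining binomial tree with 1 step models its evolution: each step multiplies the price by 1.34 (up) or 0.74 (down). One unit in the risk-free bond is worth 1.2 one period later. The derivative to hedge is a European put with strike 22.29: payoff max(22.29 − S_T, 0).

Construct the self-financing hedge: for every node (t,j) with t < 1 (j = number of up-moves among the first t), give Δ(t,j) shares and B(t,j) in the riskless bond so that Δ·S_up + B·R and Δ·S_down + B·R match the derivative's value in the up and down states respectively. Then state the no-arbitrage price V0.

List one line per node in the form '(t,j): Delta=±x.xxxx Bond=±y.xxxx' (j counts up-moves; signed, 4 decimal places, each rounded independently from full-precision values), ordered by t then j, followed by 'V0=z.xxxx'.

(0,0): Delta=-0.4553 Bond=11.1853
V0=1.1686

The replicating-portfolio and risk-neutral prices coincide; use p* = (1.2−0.74)/(1.34−0.74) = 0.7667 for the latter.
Terminal values V(1,·): V(1,0)=6.0100, V(1,1)=0.0000
(0,0): S=22.0000. Δ = (V_up−V_dn)/(S_up−S_dn) = (0.0000−6.0100)/(29.4800−16.2800) = -0.4553. V = [p*·0.0000 + (1−p*)·6.0100]/1.2 = 1.1686. B = V − Δ·S = 11.1853.
Each (Δ,B) replicates both successor values, so the strategy is self-financing and V0 is arbitrage-free.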